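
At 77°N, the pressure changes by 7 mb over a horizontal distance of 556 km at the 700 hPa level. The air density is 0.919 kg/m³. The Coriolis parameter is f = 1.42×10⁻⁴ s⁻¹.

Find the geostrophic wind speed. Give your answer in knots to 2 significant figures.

Pressure gradient: |∂P/∂n| = 700 Pa / 556000 m = 1.26×10⁻³ Pa/m
Geostrophic balance (pressure-gradient force = Coriolis force):
V_g = (1/(fρ)) |∂P/∂n| = 1.26×10⁻³ / (1.42×10⁻⁴ × 0.919) = 9.65 m/s
Converting: 9.65 m/s × 1.944 = 19 knots

19 knots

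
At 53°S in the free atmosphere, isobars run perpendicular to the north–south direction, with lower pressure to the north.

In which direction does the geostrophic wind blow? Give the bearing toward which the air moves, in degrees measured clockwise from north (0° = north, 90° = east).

270°

The pressure-gradient force points toward the north (bearing 000°).
Geostrophic balance: in the Southern Hemisphere the Coriolis force deflects motion to the left, so the geostrophic wind blows 90° to the left of the pressure-gradient force (low pressure on the right).
Rotating 000° by 90° counterclockwise gives 270° — the wind blows toward the west.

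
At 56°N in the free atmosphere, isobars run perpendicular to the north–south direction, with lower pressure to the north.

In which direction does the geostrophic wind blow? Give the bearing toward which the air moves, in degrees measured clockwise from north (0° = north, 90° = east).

090°

The pressure-gradient force points toward the north (bearing 000°).
Geostrophic balance: in the Northern Hemisphere the Coriolis force deflects motion to the right, so the geostrophic wind blows 90° to the right of the pressure-gradient force (low pressure on the left).
Rotating 000° by 90° clockwise gives 090° — the wind blows toward the east.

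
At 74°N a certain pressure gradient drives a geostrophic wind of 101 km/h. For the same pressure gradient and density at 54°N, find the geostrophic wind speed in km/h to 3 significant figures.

With the same pressure gradient and density, V_g ∝ 1/f ∝ 1/sin φ.
V₂ = V₁ · sin φ₁ / sin φ₂ = 101 × sin 74° / sin 54°
V₂ = 101 × 0.9613/0.8090 = 120 km/h

120 km/h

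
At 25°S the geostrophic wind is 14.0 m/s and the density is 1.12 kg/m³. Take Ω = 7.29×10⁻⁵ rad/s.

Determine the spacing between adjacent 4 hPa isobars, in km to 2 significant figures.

410 km

Coriolis parameter at 25°S:
f = 2Ω sin φ = 2 × 7.29×10⁻⁵ × sin 25° = 6.16×10⁻⁵ s⁻¹
Geostrophic balance rearranged: |∂P/∂n| = f ρ V_g
|∂P/∂n| = 6.16×10⁻⁵ × 1.12 × 14.0 = 9.66×10⁻⁴ Pa/m
Isobar spacing: Δn = ΔP/|∂P/∂n| = 400 Pa / 9.66×10⁻⁴ Pa/m = 414007 m ≈ 410 km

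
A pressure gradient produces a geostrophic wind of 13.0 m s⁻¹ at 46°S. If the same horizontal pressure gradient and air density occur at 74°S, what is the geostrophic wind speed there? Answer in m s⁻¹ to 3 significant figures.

9.73 m s⁻¹

With the same pressure gradient and density, V_g ∝ 1/f ∝ 1/sin φ.
V₂ = V₁ · sin φ₁ / sin φ₂ = 13.0 × sin 46° / sin 74°
V₂ = 13.0 × 0.7193/0.9613 = 9.73 m s⁻¹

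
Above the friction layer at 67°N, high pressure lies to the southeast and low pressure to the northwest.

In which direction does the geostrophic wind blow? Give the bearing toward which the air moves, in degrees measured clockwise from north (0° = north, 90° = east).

The pressure-gradient force points toward the northwest (bearing 315°).
Geostrophic balance: in the Northern Hemisphere the Coriolis force deflects motion to the right, so the geostrophic wind blows 90° to the right of the pressure-gradient force (low pressure on the left).
Rotating 315° by 90° clockwise gives 045° — the wind blows toward the northeast.

045°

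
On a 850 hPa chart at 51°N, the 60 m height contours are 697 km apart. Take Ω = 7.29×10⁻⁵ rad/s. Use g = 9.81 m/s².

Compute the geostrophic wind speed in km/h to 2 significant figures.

Coriolis parameter at 51°N:
f = 2Ω sin φ = 2 × 7.29×10⁻⁵ × sin 51° = 1.13×10⁻⁴ s⁻¹
Height gradient: |∂Z/∂n| = 60 m / 697000 m = 8.61×10⁻⁵
On a pressure surface, geostrophic balance gives V_g = (g/f)|∂Z/∂n|:
V_g = 9.81 × 8.61×10⁻⁵ / 1.13×10⁻⁴ = 7.45 m/s
Converting: 7.45 m/s × 3.6 = 27 km/h

27 km/h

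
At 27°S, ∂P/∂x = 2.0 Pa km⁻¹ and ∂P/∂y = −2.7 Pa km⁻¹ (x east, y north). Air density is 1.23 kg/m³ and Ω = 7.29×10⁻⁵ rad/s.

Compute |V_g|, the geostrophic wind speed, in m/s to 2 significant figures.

Coriolis parameter at 27°S:
f = 2Ω sin φ = 2 × 7.29×10⁻⁵ × sin 27° = 6.62×10⁻⁵ s⁻¹
In the Southern Hemisphere f is negative: f = −6.62×10⁻⁵ s⁻¹.
Component geostrophic relations (x east, y north):
u_g = −(1/(fρ)) ∂P/∂y,  v_g = (1/(fρ)) ∂P/∂x
u_g = −(−2.7×10⁻³)/(−6.62×10⁻⁵ × 1.23) = −33.2 m/s;  v_g = (2.0×10⁻³)/(−6.62×10⁻⁵ × 1.23) = −24.6 m/s
|V_g| = √(u_g² + v_g²) = 41.3 m/s

41 m/s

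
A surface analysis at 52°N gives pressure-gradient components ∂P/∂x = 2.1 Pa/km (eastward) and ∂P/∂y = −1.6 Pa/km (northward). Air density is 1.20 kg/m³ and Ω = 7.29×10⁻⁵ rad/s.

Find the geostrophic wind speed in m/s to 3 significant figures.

19.1 m/s

Coriolis parameter at 52°N:
f = 2Ω sin φ = 2 × 7.29×10⁻⁵ × sin 52° = 1.15×10⁻⁴ s⁻¹
Component geostrophic relations (x east, y north):
u_g = −(1/(fρ)) ∂P/∂y,  v_g = (1/(fρ)) ∂P/∂x
u_g = −(−1.6×10⁻³)/(1.15×10⁻⁴ × 1.20) = 11.6 m/s;  v_g = (2.1×10⁻³)/(1.15×10⁻⁴ × 1.20) = 15.2 m/s
|V_g| = √(u_g² + v_g²) = 19.1 m/s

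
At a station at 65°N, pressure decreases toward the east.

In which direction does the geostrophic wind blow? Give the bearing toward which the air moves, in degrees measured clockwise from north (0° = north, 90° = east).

The pressure-gradient force points toward the east (bearing 090°).
Geostrophic balance: in the Northern Hemisphere the Coriolis force deflects motion to the right, so the geostrophic wind blows 90° to the right of the pressure-gradient force (low pressure on the left).
Rotating 090° by 90° clockwise gives 180° — the wind blows toward the south.

180°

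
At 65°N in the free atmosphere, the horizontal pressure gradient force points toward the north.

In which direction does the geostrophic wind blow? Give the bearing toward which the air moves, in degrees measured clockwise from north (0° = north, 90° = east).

090°

The pressure-gradient force points toward the north (bearing 000°).
Geostrophic balance: in the Northern Hemisphere the Coriolis force deflects motion to the right, so the geostrophic wind blows 90° to the right of the pressure-gradient force (low pressure on the left).
Rotating 000° by 90° clockwise gives 090° — the wind blows toward the east.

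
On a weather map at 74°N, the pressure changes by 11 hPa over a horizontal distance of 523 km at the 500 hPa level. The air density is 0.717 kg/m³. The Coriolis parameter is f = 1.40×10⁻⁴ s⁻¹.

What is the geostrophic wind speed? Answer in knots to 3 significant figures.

Pressure gradient: |∂P/∂n| = 1100 Pa / 523000 m = 2.10×10⁻³ Pa/m
Geostrophic balance (pressure-gradient force = Coriolis force):
V_g = (1/(fρ)) |∂P/∂n| = 2.10×10⁻³ / (1.40×10⁻⁴ × 0.717) = 21.0 m/s
Converting: 21.0 m/s × 1.944 = 40.7 knots

40.7 knots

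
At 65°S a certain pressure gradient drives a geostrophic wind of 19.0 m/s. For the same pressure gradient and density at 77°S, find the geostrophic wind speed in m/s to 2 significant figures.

With the same pressure gradient and density, V_g ∝ 1/f ∝ 1/sin φ.
V₂ = V₁ · sin φ₁ / sin φ₂ = 19.0 × sin 65° / sin 77°
V₂ = 19.0 × 0.9063/0.9744 = 18 m/s

18 m/s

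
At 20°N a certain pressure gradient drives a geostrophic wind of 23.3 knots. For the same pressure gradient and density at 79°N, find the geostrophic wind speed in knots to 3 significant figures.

8.12 knots

With the same pressure gradient and density, V_g ∝ 1/f ∝ 1/sin φ.
V₂ = V₁ · sin φ₁ / sin φ₂ = 23.3 × sin 20° / sin 79°
V₂ = 23.3 × 0.3420/0.9816 = 8.12 knots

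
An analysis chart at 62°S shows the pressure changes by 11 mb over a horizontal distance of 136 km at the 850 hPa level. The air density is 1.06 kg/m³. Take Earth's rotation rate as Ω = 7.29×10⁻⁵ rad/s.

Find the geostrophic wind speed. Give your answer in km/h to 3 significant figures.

Coriolis parameter at 62°S:
f = 2Ω sin φ = 2 × 7.29×10⁻⁵ × sin 62° = 1.29×10⁻⁴ s⁻¹
Pressure gradient: |∂P/∂n| = 1100 Pa / 136000 m = 8.09×10⁻³ Pa/m
Geostrophic balance (pressure-gradient force = Coriolis force):
V_g = (1/(fρ)) |∂P/∂n| = 8.09×10⁻³ / (1.29×10⁻⁴ × 1.06) = 59.3 m/s
Converting: 59.3 m/s × 3.6 = 213 km/h

213 km/h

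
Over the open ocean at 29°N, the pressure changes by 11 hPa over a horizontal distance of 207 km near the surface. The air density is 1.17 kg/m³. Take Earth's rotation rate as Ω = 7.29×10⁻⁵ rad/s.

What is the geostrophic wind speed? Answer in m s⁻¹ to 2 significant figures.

Coriolis parameter at 29°N:
f = 2Ω sin φ = 2 × 7.29×10⁻⁵ × sin 29° = 7.07×10⁻⁵ s⁻¹
Pressure gradient: |∂P/∂n| = 1100 Pa / 207000 m = 5.31×10⁻³ Pa/m
Geostrophic balance (pressure-gradient force = Coriolis force):
V_g = (1/(fρ)) |∂P/∂n| = 5.31×10⁻³ / (7.07×10⁻⁵ × 1.17) = 64.3 m/s

64 m s⁻¹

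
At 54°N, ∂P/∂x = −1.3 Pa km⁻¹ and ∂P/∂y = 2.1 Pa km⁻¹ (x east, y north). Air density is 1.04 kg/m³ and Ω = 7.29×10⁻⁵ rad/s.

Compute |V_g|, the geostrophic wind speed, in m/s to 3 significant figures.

20.1 m/s

Coriolis parameter at 54°N:
f = 2Ω sin φ = 2 × 7.29×10⁻⁵ × sin 54° = 1.18×10⁻⁴ s⁻¹
Component geostrophic relations (x east, y north):
u_g = −(1/(fρ)) ∂P/∂y,  v_g = (1/(fρ)) ∂P/∂x
u_g = −(2.1×10⁻³)/(1.18×10⁻⁴ × 1.04) = −17.1 m/s;  v_g = (−1.3×10⁻³)/(1.18×10⁻⁴ × 1.04) = −10.6 m/s
|V_g| = √(u_g² + v_g²) = 20.1 m/s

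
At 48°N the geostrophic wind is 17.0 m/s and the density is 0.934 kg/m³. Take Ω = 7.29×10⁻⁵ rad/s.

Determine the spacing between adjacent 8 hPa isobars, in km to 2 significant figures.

Coriolis parameter at 48°N:
f = 2Ω sin φ = 2 × 7.29×10⁻⁵ × sin 48° = 1.08×10⁻⁴ s⁻¹
Geostrophic balance rearranged: |∂P/∂n| = f ρ V_g
|∂P/∂n| = 1.08×10⁻⁴ × 0.934 × 17.0 = 1.72×10⁻³ Pa/m
Isobar spacing: Δn = ΔP/|∂P/∂n| = 800 Pa / 1.72×10⁻³ Pa/m = 465011 m ≈ 470 km

470 km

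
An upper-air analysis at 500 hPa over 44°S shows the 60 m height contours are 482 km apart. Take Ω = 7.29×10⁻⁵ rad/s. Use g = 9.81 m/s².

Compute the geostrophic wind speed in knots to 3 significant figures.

Coriolis parameter at 44°S:
f = 2Ω sin φ = 2 × 7.29×10⁻⁵ × sin 44° = 1.01×10⁻⁴ s⁻¹
Height gradient: |∂Z/∂n| = 60 m / 482000 m = 1.24×10⁻⁴
On a pressure surface, geostrophic balance gives V_g = (g/f)|∂Z/∂n|:
V_g = 9.81 × 1.24×10⁻⁴ / 1.01×10⁻⁴ = 12.1 m/s
Converting: 12.1 m/s × 1.944 = 23.4 knots

23.4 knots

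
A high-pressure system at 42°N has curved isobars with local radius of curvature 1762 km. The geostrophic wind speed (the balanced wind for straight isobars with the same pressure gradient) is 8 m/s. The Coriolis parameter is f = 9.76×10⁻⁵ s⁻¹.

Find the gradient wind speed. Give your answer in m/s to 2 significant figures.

8.4 m/s

Around a high, pressure-gradient force acts outward with centrifugal, so Coriolis balances both:
fV = (1/ρ)|∂P/∂n| + V²/R  →  V² − fR·V + fR·V_g = 0
With fR = 9.76×10⁻⁵ × 1762×10³ m = 172 m/s:
V = [fR − √((fR)² − 4 fR V_g)]/2 = [172 − √(172² − 4×172×8)]/2 = 8.41 m/s
Supergeostrophic (V > V_g = 8 m/s), as expected around a high.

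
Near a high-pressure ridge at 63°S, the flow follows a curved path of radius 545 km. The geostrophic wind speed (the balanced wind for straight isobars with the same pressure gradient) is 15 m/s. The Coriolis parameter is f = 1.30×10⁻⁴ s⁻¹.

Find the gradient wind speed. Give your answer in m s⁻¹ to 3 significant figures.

21.6 m s⁻¹

Around a high, pressure-gradient force acts outward with centrifugal, so Coriolis balances both:
fV = (1/ρ)|∂P/∂n| + V²/R  →  V² − fR·V + fR·V_g = 0
With fR = 1.30×10⁻⁴ × 545×10³ m = 70.8 m/s:
V = [fR − √((fR)² − 4 fR V_g)]/2 = [70.8 − √(70.8² − 4×70.8×15)]/2 = 21.6 m/s
Supergeostrophic (V > V_g = 15 m/s), as expected around a high.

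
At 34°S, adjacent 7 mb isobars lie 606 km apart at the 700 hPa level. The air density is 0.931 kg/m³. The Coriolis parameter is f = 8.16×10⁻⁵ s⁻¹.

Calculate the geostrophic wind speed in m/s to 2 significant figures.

15 m/s

Pressure gradient: |∂P/∂n| = 700 Pa / 606000 m = 1.16×10⁻³ Pa/m
Geostrophic balance (pressure-gradient force = Coriolis force):
V_g = (1/(fρ)) |∂P/∂n| = 1.16×10⁻³ / (8.16×10⁻⁵ × 0.931) = 15.2 m/s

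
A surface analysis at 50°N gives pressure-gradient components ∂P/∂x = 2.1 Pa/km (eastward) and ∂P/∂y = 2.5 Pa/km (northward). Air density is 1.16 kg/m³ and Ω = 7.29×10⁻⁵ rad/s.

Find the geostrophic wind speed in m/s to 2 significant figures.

25 m/s

Coriolis parameter at 50°N:
f = 2Ω sin φ = 2 × 7.29×10⁻⁵ × sin 50° = 1.12×10⁻⁴ s⁻¹
Component geostrophic relations (x east, y north):
u_g = −(1/(fρ)) ∂P/∂y,  v_g = (1/(fρ)) ∂P/∂x
u_g = −(2.5×10⁻³)/(1.12×10⁻⁴ × 1.16) = −19.3 m/s;  v_g = (2.1×10⁻³)/(1.12×10⁻⁴ × 1.16) = 16.2 m/s
|V_g| = √(u_g² + v_g²) = 25.2 m/s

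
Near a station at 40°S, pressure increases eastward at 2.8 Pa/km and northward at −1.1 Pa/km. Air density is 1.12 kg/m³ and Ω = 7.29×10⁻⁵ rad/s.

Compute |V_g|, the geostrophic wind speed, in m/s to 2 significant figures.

Coriolis parameter at 40°S:
f = 2Ω sin φ = 2 × 7.29×10⁻⁵ × sin 40° = 9.37×10⁻⁵ s⁻¹
In the Southern Hemisphere f is negative: f = −9.37×10⁻⁵ s⁻¹.
Component geostrophic relations (x east, y north):
u_g = −(1/(fρ)) ∂P/∂y,  v_g = (1/(fρ)) ∂P/∂x
u_g = −(−1.1×10⁻³)/(−9.37×10⁻⁵ × 1.12) = −10.5 m/s;  v_g = (2.8×10⁻³)/(−9.37×10⁻⁵ × 1.12) = −26.7 m/s
|V_g| = √(u_g² + v_g²) = 28.7 m/s

29 m/s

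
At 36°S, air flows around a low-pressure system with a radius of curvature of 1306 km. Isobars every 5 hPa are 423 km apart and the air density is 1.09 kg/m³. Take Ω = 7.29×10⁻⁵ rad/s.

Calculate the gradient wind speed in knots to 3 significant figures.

Coriolis parameter at 36°S:
f = 2Ω sin φ = 2 × 7.29×10⁻⁵ × sin 36° = 8.57×10⁻⁵ s⁻¹
Pressure gradient: |∂P/∂n| = 500 Pa / 423000 m = 1.18×10⁻³ Pa/m
Geostrophic speed: V_g = |∂P/∂n|/(fρ) = 1.18×10⁻³/(8.57×10⁻⁵ × 1.09) = 12.7 m/s
Around a low, centrifugal force acts outward with Coriolis, so pressure-gradient force balances both:
(1/ρ)|∂P/∂n| = fV + V²/R  →  V² + fR·V − fR·V_g = 0
With fR = 8.57×10⁻⁵ × 1306×10³ m = 112 m/s:
V = [−fR + √((fR)² + 4 fR V_g)]/2 = [−112 + √(112² + 4×112×12.7)]/2 = 11.5 m/s
Subgeostrophic (V < V_g = 12.7 m/s), as expected around a low.
Converting: 11.5 m/s × 1.944 = 22.3 knots

22.3 knots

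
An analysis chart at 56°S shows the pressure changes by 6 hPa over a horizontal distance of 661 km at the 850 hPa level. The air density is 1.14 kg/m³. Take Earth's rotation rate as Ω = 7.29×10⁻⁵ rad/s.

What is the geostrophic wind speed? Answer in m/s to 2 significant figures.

6.6 m/s

Coriolis parameter at 56°S:
f = 2Ω sin φ = 2 × 7.29×10⁻⁵ × sin 56° = 1.21×10⁻⁴ s⁻¹
Pressure gradient: |∂P/∂n| = 600 Pa / 661000 m = 9.08×10⁻⁴ Pa/m
Geostrophic balance (pressure-gradient force = Coriolis force):
V_g = (1/(fρ)) |∂P/∂n| = 9.08×10⁻⁴ / (1.21×10⁻⁴ × 1.14) = 6.59 m/s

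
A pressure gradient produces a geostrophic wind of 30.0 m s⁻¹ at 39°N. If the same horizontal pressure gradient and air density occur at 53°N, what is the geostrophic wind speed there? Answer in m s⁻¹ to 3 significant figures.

23.6 m s⁻¹

With the same pressure gradient and density, V_g ∝ 1/f ∝ 1/sin φ.
V₂ = V₁ · sin φ₁ / sin φ₂ = 30.0 × sin 39° / sin 53°
V₂ = 30.0 × 0.6293/0.7986 = 23.6 m s⁻¹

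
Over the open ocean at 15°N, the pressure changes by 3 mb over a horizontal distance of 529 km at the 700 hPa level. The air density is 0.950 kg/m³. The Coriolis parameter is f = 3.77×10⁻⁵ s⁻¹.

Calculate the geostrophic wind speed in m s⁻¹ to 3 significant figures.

Pressure gradient: |∂P/∂n| = 300 Pa / 529000 m = 5.67×10⁻⁴ Pa/m
Geostrophic balance (pressure-gradient force = Coriolis force):
V_g = (1/(fρ)) |∂P/∂n| = 5.67×10⁻⁴ / (3.77×10⁻⁵ × 0.950) = 15.8 m/s

15.8 m s⁻¹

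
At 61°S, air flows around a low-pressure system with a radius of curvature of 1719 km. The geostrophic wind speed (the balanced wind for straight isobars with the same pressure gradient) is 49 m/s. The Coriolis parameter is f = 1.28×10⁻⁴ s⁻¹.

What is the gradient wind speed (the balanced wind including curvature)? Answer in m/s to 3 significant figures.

41.3 m/s

Around a low, centrifugal force acts outward with Coriolis, so pressure-gradient force balances both:
(1/ρ)|∂P/∂n| = fV + V²/R  →  V² + fR·V − fR·V_g = 0
With fR = 1.28×10⁻⁴ × 1719×10³ m = 220 m/s:
V = [−fR + √((fR)² + 4 fR V_g)]/2 = [−220 + √(220² + 4×220×49)]/2 = 41.3 m/s
Subgeostrophic (V < V_g = 49 m/s), as expected around a low.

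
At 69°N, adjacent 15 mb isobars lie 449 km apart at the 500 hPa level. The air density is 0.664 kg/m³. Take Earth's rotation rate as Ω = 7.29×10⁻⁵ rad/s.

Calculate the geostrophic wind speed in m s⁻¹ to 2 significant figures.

37 m s⁻¹

Coriolis parameter at 69°N:
f = 2Ω sin φ = 2 × 7.29×10⁻⁵ × sin 69° = 1.36×10⁻⁴ s⁻¹
Pressure gradient: |∂P/∂n| = 1500 Pa / 449000 m = 3.34×10⁻³ Pa/m
Geostrophic balance (pressure-gradient force = Coriolis force):
V_g = (1/(fρ)) |∂P/∂n| = 3.34×10⁻³ / (1.36×10⁻⁴ × 0.664) = 37.0 m/s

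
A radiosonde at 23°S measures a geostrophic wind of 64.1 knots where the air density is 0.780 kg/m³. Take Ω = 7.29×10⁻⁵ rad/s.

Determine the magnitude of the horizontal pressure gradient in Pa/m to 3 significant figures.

1.47×10⁻³ Pa/m

Coriolis parameter at 23°S:
f = 2Ω sin φ = 2 × 7.29×10⁻⁵ × sin 23° = 5.70×10⁻⁵ s⁻¹
Wind speed in SI: 64.1 knots = 33.0 m/s
Geostrophic balance rearranged: |∂P/∂n| = f ρ V_g
|∂P/∂n| = 5.70×10⁻⁵ × 0.780 × 33.0 = 1.47×10⁻³ Pa/m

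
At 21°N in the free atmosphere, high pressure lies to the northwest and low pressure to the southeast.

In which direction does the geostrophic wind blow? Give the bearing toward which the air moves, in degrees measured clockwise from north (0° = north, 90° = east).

The pressure-gradient force points toward the southeast (bearing 135°).
Geostrophic balance: in the Northern Hemisphere the Coriolis force deflects motion to the right, so the geostrophic wind blows 90° to the right of the pressure-gradient force (low pressure on the left).
Rotating 135° by 90° clockwise gives 225° — the wind blows toward the southwest.

225°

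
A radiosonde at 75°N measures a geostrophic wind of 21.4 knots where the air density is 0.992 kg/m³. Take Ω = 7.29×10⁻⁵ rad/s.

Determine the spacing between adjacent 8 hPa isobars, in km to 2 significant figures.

520 km

Coriolis parameter at 75°N:
f = 2Ω sin φ = 2 × 7.29×10⁻⁵ × sin 75° = 1.41×10⁻⁴ s⁻¹
Wind speed in SI: 21.4 knots = 11.0 m/s
Geostrophic balance rearranged: |∂P/∂n| = f ρ V_g
|∂P/∂n| = 1.41×10⁻⁴ × 0.992 × 11.0 = 1.54×10⁻³ Pa/m
Isobar spacing: Δn = ΔP/|∂P/∂n| = 800 Pa / 1.54×10⁻³ Pa/m = 520146 m ≈ 520 km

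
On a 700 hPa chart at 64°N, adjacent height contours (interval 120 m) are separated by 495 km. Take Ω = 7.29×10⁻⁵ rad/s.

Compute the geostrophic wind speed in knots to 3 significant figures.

35.3 knots

Coriolis parameter at 64°N:
f = 2Ω sin φ = 2 × 7.29×10⁻⁵ × sin 64° = 1.31×10⁻⁴ s⁻¹
Height gradient: |∂Z/∂n| = 120 m / 495000 m = 2.42×10⁻⁴
On a pressure surface, geostrophic balance gives V_g = (g/f)|∂Z/∂n|:
V_g = 9.81 × 2.42×10⁻⁴ / 1.31×10⁻⁴ = 18.1 m/s
Converting: 18.1 m/s × 1.944 = 35.3 knots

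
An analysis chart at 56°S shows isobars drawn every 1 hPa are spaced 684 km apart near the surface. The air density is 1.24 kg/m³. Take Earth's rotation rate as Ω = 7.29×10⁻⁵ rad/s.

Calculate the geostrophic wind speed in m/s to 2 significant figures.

0.98 m/s

Coriolis parameter at 56°S:
f = 2Ω sin φ = 2 × 7.29×10⁻⁵ × sin 56° = 1.21×10⁻⁴ s⁻¹
Pressure gradient: |∂P/∂n| = 100 Pa / 684000 m = 1.46×10⁻⁴ Pa/m
Geostrophic balance (pressure-gradient force = Coriolis force):
V_g = (1/(fρ)) |∂P/∂n| = 1.46×10⁻⁴ / (1.21×10⁻⁴ × 1.24) = 0.975 m/s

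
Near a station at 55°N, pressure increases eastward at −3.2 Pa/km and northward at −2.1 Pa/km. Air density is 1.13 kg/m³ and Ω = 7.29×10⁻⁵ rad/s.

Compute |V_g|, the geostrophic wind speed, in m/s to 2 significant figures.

28 m/s

Coriolis parameter at 55°N:
f = 2Ω sin φ = 2 × 7.29×10⁻⁵ × sin 55° = 1.19×10⁻⁴ s⁻¹
Component geostrophic relations (x east, y north):
u_g = −(1/(fρ)) ∂P/∂y,  v_g = (1/(fρ)) ∂P/∂x
u_g = −(−2.1×10⁻³)/(1.19×10⁻⁴ × 1.13) = 15.6 m/s;  v_g = (−3.2×10⁻³)/(1.19×10⁻⁴ × 1.13) = −23.7 m/s
|V_g| = √(u_g² + v_g²) = 28.4 m/s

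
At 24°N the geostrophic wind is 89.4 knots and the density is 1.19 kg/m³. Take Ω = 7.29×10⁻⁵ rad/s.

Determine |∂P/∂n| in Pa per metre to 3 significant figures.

Coriolis parameter at 24°N:
f = 2Ω sin φ = 2 × 7.29×10⁻⁵ × sin 24° = 5.93×10⁻⁵ s⁻¹
Wind speed in SI: 89.4 knots = 46.0 m/s
Geostrophic balance rearranged: |∂P/∂n| = f ρ V_g
|∂P/∂n| = 5.93×10⁻⁵ × 1.19 × 46.0 = 3.25×10⁻³ Pa/m

3.25×10⁻³ Pa/m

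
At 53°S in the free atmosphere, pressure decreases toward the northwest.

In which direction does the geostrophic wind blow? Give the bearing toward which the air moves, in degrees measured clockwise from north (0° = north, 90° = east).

The pressure-gradient force points toward the northwest (bearing 315°).
Geostrophic balance: in the Southern Hemisphere the Coriolis force deflects motion to the left, so the geostrophic wind blows 90° to the left of the pressure-gradient force (low pressure on the right).
Rotating 315° by 90° counterclockwise gives 225° — the wind blows toward the southwest.

225°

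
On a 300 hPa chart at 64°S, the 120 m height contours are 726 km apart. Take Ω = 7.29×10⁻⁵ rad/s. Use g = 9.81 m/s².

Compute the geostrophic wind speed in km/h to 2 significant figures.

45 km/h

Coriolis parameter at 64°S:
f = 2Ω sin φ = 2 × 7.29×10⁻⁵ × sin 64° = 1.31×10⁻⁴ s⁻¹
Height gradient: |∂Z/∂n| = 120 m / 726000 m = 1.65×10⁻⁴
On a pressure surface, geostrophic balance gives V_g = (g/f)|∂Z/∂n|:
V_g = 9.81 × 1.65×10⁻⁴ / 1.31×10⁻⁴ = 12.4 m/s
Converting: 12.4 m/s × 3.6 = 45 km/h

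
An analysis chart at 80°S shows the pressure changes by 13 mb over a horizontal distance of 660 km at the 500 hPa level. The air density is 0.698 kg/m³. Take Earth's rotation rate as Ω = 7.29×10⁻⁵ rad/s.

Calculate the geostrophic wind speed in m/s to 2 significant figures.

20 m/s

Coriolis parameter at 80°S:
f = 2Ω sin φ = 2 × 7.29×10⁻⁵ × sin 80° = 1.44×10⁻⁴ s⁻¹
Pressure gradient: |∂P/∂n| = 1300 Pa / 660000 m = 1.97×10⁻³ Pa/m
Geostrophic balance (pressure-gradient force = Coriolis force):
V_g = (1/(fρ)) |∂P/∂n| = 1.97×10⁻³ / (1.44×10⁻⁴ × 0.698) = 19.7 m/s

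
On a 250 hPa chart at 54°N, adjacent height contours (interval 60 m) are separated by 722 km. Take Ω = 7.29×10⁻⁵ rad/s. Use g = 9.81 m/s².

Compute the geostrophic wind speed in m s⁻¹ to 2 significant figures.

6.9 m s⁻¹

Coriolis parameter at 54°N:
f = 2Ω sin φ = 2 × 7.29×10⁻⁵ × sin 54° = 1.18×10⁻⁴ s⁻¹
Height gradient: |∂Z/∂n| = 60 m / 722000 m = 8.31×10⁻⁵
On a pressure surface, geostrophic balance gives V_g = (g/f)|∂Z/∂n|:
V_g = 9.81 × 8.31×10⁻⁵ / 1.18×10⁻⁴ = 6.91 m/s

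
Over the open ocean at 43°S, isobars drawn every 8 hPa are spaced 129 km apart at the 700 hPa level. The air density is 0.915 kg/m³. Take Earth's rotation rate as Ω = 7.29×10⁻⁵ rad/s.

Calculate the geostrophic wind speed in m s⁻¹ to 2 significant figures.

68 m s⁻¹

Coriolis parameter at 43°S:
f = 2Ω sin φ = 2 × 7.29×10⁻⁵ × sin 43° = 9.94×10⁻⁵ s⁻¹
Pressure gradient: |∂P/∂n| = 800 Pa / 129000 m = 6.20×10⁻³ Pa/m
Geostrophic balance (pressure-gradient force = Coriolis force):
V_g = (1/(fρ)) |∂P/∂n| = 6.20×10⁻³ / (9.94×10⁻⁵ × 0.915) = 68.2 m/s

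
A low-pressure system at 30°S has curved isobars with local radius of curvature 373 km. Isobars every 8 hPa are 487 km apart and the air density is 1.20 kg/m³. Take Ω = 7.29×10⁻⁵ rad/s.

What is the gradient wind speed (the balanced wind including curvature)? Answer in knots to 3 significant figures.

24.8 knots

Coriolis parameter at 30°S:
f = 2Ω sin φ = 2 × 7.29×10⁻⁵ × sin 30° = 7.29×10⁻⁵ s⁻¹
Pressure gradient: |∂P/∂n| = 800 Pa / 487000 m = 1.64×10⁻³ Pa/m
Geostrophic speed: V_g = |∂P/∂n|/(fρ) = 1.64×10⁻³/(7.29×10⁻⁵ × 1.20) = 18.8 m/s
Around a low, centrifugal force acts outward with Coriolis, so pressure-gradient force balances both:
(1/ρ)|∂P/∂n| = fV + V²/R  →  V² + fR·V − fR·V_g = 0
With fR = 7.29×10⁻⁵ × 373×10³ m = 27.2 m/s:
V = [−fR + √((fR)² + 4 fR V_g)]/2 = [−27.2 + √(27.2² + 4×27.2×18.8)]/2 = 12.8 m/s
Subgeostrophic (V < V_g = 18.8 m/s), as expected around a low.
Converting: 12.8 m/s × 1.944 = 24.8 knots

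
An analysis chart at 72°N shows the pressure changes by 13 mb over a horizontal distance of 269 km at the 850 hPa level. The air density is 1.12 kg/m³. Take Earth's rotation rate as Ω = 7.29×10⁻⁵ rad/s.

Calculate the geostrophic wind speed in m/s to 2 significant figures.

31 m/s

Coriolis parameter at 72°N:
f = 2Ω sin φ = 2 × 7.29×10⁻⁵ × sin 72° = 1.39×10⁻⁴ s⁻¹
Pressure gradient: |∂P/∂n| = 1300 Pa / 269000 m = 4.83×10⁻³ Pa/m
Geostrophic balance (pressure-gradient force = Coriolis force):
V_g = (1/(fρ)) |∂P/∂n| = 4.83×10⁻³ / (1.39×10⁻⁴ × 1.12) = 31.1 m/s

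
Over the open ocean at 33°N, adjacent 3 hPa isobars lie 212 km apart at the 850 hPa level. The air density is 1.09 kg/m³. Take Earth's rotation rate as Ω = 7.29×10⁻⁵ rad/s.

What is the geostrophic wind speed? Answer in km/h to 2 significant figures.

Coriolis parameter at 33°N:
f = 2Ω sin φ = 2 × 7.29×10⁻⁵ × sin 33° = 7.94×10⁻⁵ s⁻¹
Pressure gradient: |∂P/∂n| = 300 Pa / 212000 m = 1.42×10⁻³ Pa/m
Geostrophic balance (pressure-gradient force = Coriolis force):
V_g = (1/(fρ)) |∂P/∂n| = 1.42×10⁻³ / (7.94×10⁻⁵ × 1.09) = 16.3 m/s
Converting: 16.3 m/s × 3.6 = 59 km/h

59 km/h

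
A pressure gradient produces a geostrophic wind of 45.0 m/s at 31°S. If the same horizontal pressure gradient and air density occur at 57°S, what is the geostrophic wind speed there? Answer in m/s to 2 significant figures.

With the same pressure gradient and density, V_g ∝ 1/f ∝ 1/sin φ.
V₂ = V₁ · sin φ₁ / sin φ₂ = 45.0 × sin 31° / sin 57°
V₂ = 45.0 × 0.5150/0.8387 = 28 m/s

28 m/s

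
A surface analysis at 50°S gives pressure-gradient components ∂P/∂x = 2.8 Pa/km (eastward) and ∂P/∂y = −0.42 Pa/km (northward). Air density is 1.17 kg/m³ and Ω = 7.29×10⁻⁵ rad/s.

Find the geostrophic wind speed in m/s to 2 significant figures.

Coriolis parameter at 50°S:
f = 2Ω sin φ = 2 × 7.29×10⁻⁵ × sin 50° = 1.12×10⁻⁴ s⁻¹
In the Southern Hemisphere f is negative: f = −1.12×10⁻⁴ s⁻¹.
Component geostrophic relations (x east, y north):
u_g = −(1/(fρ)) ∂P/∂y,  v_g = (1/(fρ)) ∂P/∂x
u_g = −(−0.42×10⁻³)/(−1.12×10⁻⁴ × 1.17) = −3.21 m/s;  v_g = (2.8×10⁻³)/(−1.12×10⁻⁴ × 1.17) = −21.4 m/s
|V_g| = √(u_g² + v_g²) = 21.7 m/s

22 m/s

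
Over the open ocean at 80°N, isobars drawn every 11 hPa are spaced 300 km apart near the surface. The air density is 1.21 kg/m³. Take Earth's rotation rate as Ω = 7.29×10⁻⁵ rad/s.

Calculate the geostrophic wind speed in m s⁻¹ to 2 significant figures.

Coriolis parameter at 80°N:
f = 2Ω sin φ = 2 × 7.29×10⁻⁵ × sin 80° = 1.44×10⁻⁴ s⁻¹
Pressure gradient: |∂P/∂n| = 1100 Pa / 300000 m = 3.67×10⁻³ Pa/m
Geostrophic balance (pressure-gradient force = Coriolis force):
V_g = (1/(fρ)) |∂P/∂n| = 3.67×10⁻³ / (1.44×10⁻⁴ × 1.21) = 21.1 m/s

21 m s⁻¹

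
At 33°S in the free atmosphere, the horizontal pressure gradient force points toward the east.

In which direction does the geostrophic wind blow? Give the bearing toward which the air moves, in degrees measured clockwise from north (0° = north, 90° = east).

000°

The pressure-gradient force points toward the east (bearing 090°).
Geostrophic balance: in the Southern Hemisphere the Coriolis force deflects motion to the left, so the geostrophic wind blows 90° to the left of the pressure-gradient force (low pressure on the right).
Rotating 090° by 90° counterclockwise gives 000° — the wind blows toward the north.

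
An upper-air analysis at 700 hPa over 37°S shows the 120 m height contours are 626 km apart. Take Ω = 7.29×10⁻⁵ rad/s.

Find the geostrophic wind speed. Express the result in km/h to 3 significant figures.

Coriolis parameter at 37°S:
f = 2Ω sin φ = 2 × 7.29×10⁻⁵ × sin 37° = 8.77×10⁻⁵ s⁻¹
Height gradient: |∂Z/∂n| = 120 m / 626000 m = 1.92×10⁻⁴
On a pressure surface, geostrophic balance gives V_g = (g/f)|∂Z/∂n|:
V_g = 9.81 × 1.92×10⁻⁴ / 8.77×10⁻⁵ = 21.4 m/s
Converting: 21.4 m/s × 3.6 = 77.2 km/h

77.2 km/h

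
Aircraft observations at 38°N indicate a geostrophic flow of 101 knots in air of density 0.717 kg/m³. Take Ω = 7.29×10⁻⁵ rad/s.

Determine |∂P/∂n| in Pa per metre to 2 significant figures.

3.3×10⁻³ Pa/m

Coriolis parameter at 38°N:
f = 2Ω sin φ = 2 × 7.29×10⁻⁵ × sin 38° = 8.98×10⁻⁵ s⁻¹
Wind speed in SI: 101 knots = 52.0 m/s
Geostrophic balance rearranged: |∂P/∂n| = f ρ V_g
|∂P/∂n| = 8.98×10⁻⁵ × 0.717 × 52.0 = 3.34×10⁻³ Pa/m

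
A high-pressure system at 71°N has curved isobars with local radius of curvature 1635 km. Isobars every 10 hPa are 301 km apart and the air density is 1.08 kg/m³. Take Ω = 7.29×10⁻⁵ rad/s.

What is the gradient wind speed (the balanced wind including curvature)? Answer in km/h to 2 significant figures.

Coriolis parameter at 71°N:
f = 2Ω sin φ = 2 × 7.29×10⁻⁵ × sin 71° = 1.38×10⁻⁴ s⁻¹
Pressure gradient: |∂P/∂n| = 1000 Pa / 301000 m = 3.32×10⁻³ Pa/m
Geostrophic speed: V_g = |∂P/∂n|/(fρ) = 3.32×10⁻³/(1.38×10⁻⁴ × 1.08) = 22.3 m/s
Around a high, pressure-gradient force acts outward with centrifugal, so Coriolis balances both:
fV = (1/ρ)|∂P/∂n| + V²/R  →  V² − fR·V + fR·V_g = 0
With fR = 1.38×10⁻⁴ × 1635×10³ m = 225 m/s:
V = [fR − √((fR)² − 4 fR V_g)]/2 = [225 − √(225² − 4×225×22.3)]/2 = 25.1 m/s
Supergeostrophic (V > V_g = 22.3 m/s), as expected around a high.
Converting: 25.1 m/s × 3.6 = 90 km/h

90 km/h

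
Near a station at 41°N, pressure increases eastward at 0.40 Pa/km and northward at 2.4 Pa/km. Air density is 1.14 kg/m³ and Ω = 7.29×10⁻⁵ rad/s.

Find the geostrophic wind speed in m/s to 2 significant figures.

Coriolis parameter at 41°N:
f = 2Ω sin φ = 2 × 7.29×10⁻⁵ × sin 41° = 9.57×10⁻⁵ s⁻¹
Component geostrophic relations (x east, y north):
u_g = −(1/(fρ)) ∂P/∂y,  v_g = (1/(fρ)) ∂P/∂x
u_g = −(2.4×10⁻³)/(9.57×10⁻⁵ × 1.14) = −22.0 m/s;  v_g = (0.40×10⁻³)/(9.57×10⁻⁵ × 1.14) = 3.67 m/s
|V_g| = √(u_g² + v_g²) = 22.3 m/s

22 m/s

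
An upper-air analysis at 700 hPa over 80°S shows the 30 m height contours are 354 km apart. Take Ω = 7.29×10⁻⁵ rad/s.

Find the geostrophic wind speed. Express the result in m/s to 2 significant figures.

5.8 m/s

Coriolis parameter at 80°S:
f = 2Ω sin φ = 2 × 7.29×10⁻⁵ × sin 80° = 1.44×10⁻⁴ s⁻¹
Height gradient: |∂Z/∂n| = 30 m / 354000 m = 8.47×10⁻⁵
On a pressure surface, geostrophic balance gives V_g = (g/f)|∂Z/∂n|:
V_g = 9.81 × 8.47×10⁻⁵ / 1.44×10⁻⁴ = 5.79 m/s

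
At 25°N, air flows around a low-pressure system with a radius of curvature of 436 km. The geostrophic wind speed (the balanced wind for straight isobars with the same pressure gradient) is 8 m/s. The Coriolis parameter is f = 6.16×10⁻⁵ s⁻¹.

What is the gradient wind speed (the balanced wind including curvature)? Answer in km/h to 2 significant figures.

23 km/h

Around a low, centrifugal force acts outward with Coriolis, so pressure-gradient force balances both:
(1/ρ)|∂P/∂n| = fV + V²/R  →  V² + fR·V − fR·V_g = 0
With fR = 6.16×10⁻⁵ × 436×10³ m = 26.9 m/s:
V = [−fR + √((fR)² + 4 fR V_g)]/2 = [−26.9 + √(26.9² + 4×26.9×8)]/2 = 6.45 m/s
Subgeostrophic (V < V_g = 8 m/s), as expected around a low.
Converting: 6.45 m/s × 3.6 = 23 km/h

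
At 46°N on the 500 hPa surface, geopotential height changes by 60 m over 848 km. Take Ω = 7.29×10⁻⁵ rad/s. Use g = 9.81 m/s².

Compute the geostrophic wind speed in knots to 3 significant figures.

12.9 knots

Coriolis parameter at 46°N:
f = 2Ω sin φ = 2 × 7.29×10⁻⁵ × sin 46° = 1.05×10⁻⁴ s⁻¹
Height gradient: |∂Z/∂n| = 60 m / 848000 m = 7.08×10⁻⁵
On a pressure surface, geostrophic balance gives V_g = (g/f)|∂Z/∂n|:
V_g = 9.81 × 7.08×10⁻⁵ / 1.05×10⁻⁴ = 6.62 m/s
Converting: 6.62 m/s × 1.944 = 12.9 knots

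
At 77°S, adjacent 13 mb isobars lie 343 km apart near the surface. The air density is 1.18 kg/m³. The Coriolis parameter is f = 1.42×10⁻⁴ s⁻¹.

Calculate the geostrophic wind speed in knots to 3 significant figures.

44.0 knots

Pressure gradient: |∂P/∂n| = 1300 Pa / 343000 m = 3.79×10⁻³ Pa/m
Geostrophic balance (pressure-gradient force = Coriolis force):
V_g = (1/(fρ)) |∂P/∂n| = 3.79×10⁻³ / (1.42×10⁻⁴ × 1.18) = 22.6 m/s
Converting: 22.6 m/s × 1.944 = 44.0 knots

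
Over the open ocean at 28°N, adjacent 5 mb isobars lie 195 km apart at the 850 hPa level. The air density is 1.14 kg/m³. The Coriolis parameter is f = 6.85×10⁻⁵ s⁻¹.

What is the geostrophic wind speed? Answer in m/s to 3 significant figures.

32.8 m/s

Pressure gradient: |∂P/∂n| = 500 Pa / 195000 m = 2.56×10⁻³ Pa/m
Geostrophic balance (pressure-gradient force = Coriolis force):
V_g = (1/(fρ)) |∂P/∂n| = 2.56×10⁻³ / (6.85×10⁻⁵ × 1.14) = 32.8 m/s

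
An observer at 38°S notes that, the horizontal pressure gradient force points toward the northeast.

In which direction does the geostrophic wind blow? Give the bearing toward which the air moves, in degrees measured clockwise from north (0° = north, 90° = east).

The pressure-gradient force points toward the northeast (bearing 045°).
Geostrophic balance: in the Southern Hemisphere the Coriolis force deflects motion to the left, so the geostrophic wind blows 90° to the left of the pressure-gradient force (low pressure on the right).
Rotating 045° by 90° counterclockwise gives 315° — the wind blows toward the northwest.

315°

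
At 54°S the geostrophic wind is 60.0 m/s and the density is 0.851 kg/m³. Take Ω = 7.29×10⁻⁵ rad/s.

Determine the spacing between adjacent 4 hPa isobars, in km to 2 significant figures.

Coriolis parameter at 54°S:
f = 2Ω sin φ = 2 × 7.29×10⁻⁵ × sin 54° = 1.18×10⁻⁴ s⁻¹
Geostrophic balance rearranged: |∂P/∂n| = f ρ V_g
|∂P/∂n| = 1.18×10⁻⁴ × 0.851 × 60.0 = 6.02×10⁻³ Pa/m
Isobar spacing: Δn = ΔP/|∂P/∂n| = 400 Pa / 6.02×10⁻³ Pa/m = 66415 m ≈ 66 km

66 km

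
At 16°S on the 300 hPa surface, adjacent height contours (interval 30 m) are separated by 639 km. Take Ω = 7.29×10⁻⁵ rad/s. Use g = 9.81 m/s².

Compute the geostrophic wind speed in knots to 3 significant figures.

22.3 knots

Coriolis parameter at 16°S:
f = 2Ω sin φ = 2 × 7.29×10⁻⁵ × sin 16° = 4.02×10⁻⁵ s⁻¹
Height gradient: |∂Z/∂n| = 30 m / 639000 m = 4.69×10⁻⁵
On a pressure surface, geostrophic balance gives V_g = (g/f)|∂Z/∂n|:
V_g = 9.81 × 4.69×10⁻⁵ / 4.02×10⁻⁵ = 11.5 m/s
Converting: 11.5 m/s × 1.944 = 22.3 knots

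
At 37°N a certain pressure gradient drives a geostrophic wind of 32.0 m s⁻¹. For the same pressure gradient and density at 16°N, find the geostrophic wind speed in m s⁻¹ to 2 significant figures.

70 m s⁻¹

With the same pressure gradient and density, V_g ∝ 1/f ∝ 1/sin φ.
V₂ = V₁ · sin φ₁ / sin φ₂ = 32.0 × sin 37° / sin 16°
V₂ = 32.0 × 0.6018/0.2756 = 70 m s⁻¹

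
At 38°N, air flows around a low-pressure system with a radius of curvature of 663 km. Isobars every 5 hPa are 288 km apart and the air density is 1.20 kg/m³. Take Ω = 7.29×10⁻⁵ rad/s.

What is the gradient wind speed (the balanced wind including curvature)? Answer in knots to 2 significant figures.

26 knots

Coriolis parameter at 38°N:
f = 2Ω sin φ = 2 × 7.29×10⁻⁵ × sin 38° = 8.98×10⁻⁵ s⁻¹
Pressure gradient: |∂P/∂n| = 500 Pa / 288000 m = 1.74×10⁻³ Pa/m
Geostrophic speed: V_g = |∂P/∂n|/(fρ) = 1.74×10⁻³/(8.98×10⁻⁵ × 1.20) = 16.1 m/s
Around a low, centrifugal force acts outward with Coriolis, so pressure-gradient force balances both:
(1/ρ)|∂P/∂n| = fV + V²/R  →  V² + fR·V − fR·V_g = 0
With fR = 8.98×10⁻⁵ × 663×10³ m = 59.5 m/s:
V = [−fR + √((fR)² + 4 fR V_g)]/2 = [−59.5 + √(59.5² + 4×59.5×16.1)]/2 = 13.2 m/s
Subgeostrophic (V < V_g = 16.1 m/s), as expected around a low.
Converting: 13.2 m/s × 1.944 = 26 knots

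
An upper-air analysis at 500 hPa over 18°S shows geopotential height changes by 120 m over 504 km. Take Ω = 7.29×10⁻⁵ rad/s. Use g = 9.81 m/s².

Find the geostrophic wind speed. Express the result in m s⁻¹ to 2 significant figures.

52 m s⁻¹

Coriolis parameter at 18°S:
f = 2Ω sin φ = 2 × 7.29×10⁻⁵ × sin 18° = 4.51×10⁻⁵ s⁻¹
Height gradient: |∂Z/∂n| = 120 m / 504000 m = 2.38×10⁻⁴
On a pressure surface, geostrophic balance gives V_g = (g/f)|∂Z/∂n|:
V_g = 9.81 × 2.38×10⁻⁴ / 4.51×10⁻⁵ = 51.8 m/s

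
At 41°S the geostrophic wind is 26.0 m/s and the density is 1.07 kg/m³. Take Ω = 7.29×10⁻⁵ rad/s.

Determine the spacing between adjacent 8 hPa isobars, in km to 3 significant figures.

Coriolis parameter at 41°S:
f = 2Ω sin φ = 2 × 7.29×10⁻⁵ × sin 41° = 9.57×10⁻⁵ s⁻¹
Geostrophic balance rearranged: |∂P/∂n| = f ρ V_g
|∂P/∂n| = 9.57×10⁻⁵ × 1.07 × 26.0 = 2.66×10⁻³ Pa/m
Isobar spacing: Δn = ΔP/|∂P/∂n| = 800 Pa / 2.66×10⁻³ Pa/m = 300630 m ≈ 301 km

301 km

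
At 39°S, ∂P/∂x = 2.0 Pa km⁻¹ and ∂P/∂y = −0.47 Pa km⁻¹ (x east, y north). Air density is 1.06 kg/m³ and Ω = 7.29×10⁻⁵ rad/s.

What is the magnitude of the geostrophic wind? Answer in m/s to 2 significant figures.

21 m/s

Coriolis parameter at 39°S:
f = 2Ω sin φ = 2 × 7.29×10⁻⁵ × sin 39° = 9.18×10⁻⁵ s⁻¹
In the Southern Hemisphere f is negative: f = −9.18×10⁻⁵ s⁻¹.
Component geostrophic relations (x east, y north):
u_g = −(1/(fρ)) ∂P/∂y,  v_g = (1/(fρ)) ∂P/∂x
u_g = −(−0.47×10⁻³)/(−9.18×10⁻⁵ × 1.06) = −4.83 m/s;  v_g = (2.0×10⁻³)/(−9.18×10⁻⁵ × 1.06) = −20.6 m/s
|V_g| = √(u_g² + v_g²) = 21.1 m/s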